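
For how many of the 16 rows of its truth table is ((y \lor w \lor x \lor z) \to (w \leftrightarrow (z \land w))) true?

12

x  y  z  w  |  φ
F  F  F  F  |  T
F  F  F  T  |  F
F  F  T  F  |  T
F  F  T  T  |  T
F  T  F  F  |  T
F  T  F  T  |  F
F  T  T  F  |  T
F  T  T  T  |  T
T  F  F  F  |  T
T  F  F  T  |  F
T  F  T  F  |  T
T  F  T  T  |  T
T  T  F  F  |  T
T  T  F  T  |  F
T  T  T  F  |  T
T  T  T  T  |  T
The formula is true on 12 of the 16 rows.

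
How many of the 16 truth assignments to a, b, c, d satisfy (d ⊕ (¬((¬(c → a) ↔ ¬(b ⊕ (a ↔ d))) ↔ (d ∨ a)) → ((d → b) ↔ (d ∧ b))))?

a  b  c  d  |  (c → a)  ¬(c → a)  (a ↔ d)  (b ⊕ (a ↔ d))  ¬(b ⊕ (a ↔ d))  (¬(c → a) ↔ ¬(b ⊕ (a ↔ d)))  (d ∨ a)  (d → b)  (d ∧ b)  ((d → b) ↔ (d ∧ b))  φ
1  1  1  1  |     1        0         1           0              1                      0                  1        1        1              1           0
1  1  1  0  |     1        0         0           1              0                      1                  1        1        0              0           1
1  1  0  1  |     1        0         1           0              1                      0                  1        1        1              1           0
1  1  0  0  |     1        0         0           1              0                      1                  1        1        0              0           1
1  0  1  1  |     1        0         1           1              0                      1                  1        0        0              1           0
1  0  1  0  |     1        0         0           0              1                      0                  1        1        0              0           0
1  0  0  1  |     1        0         1           1              0                      1                  1        0        0              1           0
1  0  0  0  |     1        0         0           0              1                      0                  1        1        0              0           0
0  1  1  1  |     0        1         0           1              0                      0                  1        1        1              1           0
0  1  1  0  |     0        1         1           0              1                      1                  0        1        0              0           0
0  1  0  1  |     1        0         0           1              0                      1                  1        1        1              1           0
0  1  0  0  |     1        0         1           0              1                      0                  0        1        0              0           1
0  0  1  1  |     0        1         0           0              1                      1                  1        0        0              1           0
0  0  1  0  |     0        1         1           1              0                      0                  0        1        0              0           1
0  0  0  1  |     1        0         0           0              1                      0                  1        0        0              1           0
0  0  0  0  |     1        0         1           1              0                      1                  0        1        0              0           0
The formula is true on 4 of the 16 rows.

4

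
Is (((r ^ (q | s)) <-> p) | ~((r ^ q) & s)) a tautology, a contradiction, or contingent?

contingent

p  q  r  s     (q | s)  (r ^ (q | s))  ((r ^ (q | s)) <-> p)  (r ^ q)  ((r ^ q) & s)  ~((r ^ q) & s)  φ
1  1  1  1        1           0                  0               0           0              1         1
1  1  1  0        1           0                  0               0           0              1         1
1  1  0  1        1           1                  1               1           1              0         1
1  1  0  0        1           1                  1               1           0              1         1
1  0  1  1        1           0                  0               1           1              0         0
1  0  1  0        0           1                  1               1           0              1         1
1  0  0  1        1           1                  1               0           0              1         1
1  0  0  0        0           0                  0               0           0              1         1
0  1  1  1        1           0                  1               0           0              1         1
0  1  1  0        1           0                  1               0           0              1         1
0  1  0  1        1           1                  0               1           1              0         0
0  1  0  0        1           1                  0               1           0              1         1
0  0  1  1        1           0                  1               1           1              0         1
0  0  1  0        0           1                  0               1           0              1         1
0  0  0  1        1           1                  0               0           0              1         1
0  0  0  0        0           0                  1               0           0              1         1
14 of 16 rows are 1, so the formula is contingent.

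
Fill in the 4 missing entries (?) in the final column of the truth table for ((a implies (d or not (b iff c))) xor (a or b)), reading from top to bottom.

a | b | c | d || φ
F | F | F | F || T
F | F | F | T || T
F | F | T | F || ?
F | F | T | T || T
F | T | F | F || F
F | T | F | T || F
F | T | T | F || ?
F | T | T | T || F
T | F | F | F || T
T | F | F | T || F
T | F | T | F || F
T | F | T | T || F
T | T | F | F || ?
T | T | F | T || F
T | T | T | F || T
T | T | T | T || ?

Row a=F, b=F, c=T, d=F: (a implies (d or not (b iff c))) = T, (a or b) = F, so the formula = T.
Row a=F, b=T, c=T, d=F: (a implies (d or not (b iff c))) = T, (a or b) = T, so the formula = F.
Row a=T, b=T, c=F, d=F: (a implies (d or not (b iff c))) = T, (a or b) = T, so the formula = F.
Row a=T, b=T, c=T, d=T: (a implies (d or not (b iff c))) = T, (a or b) = T, so the formula = F.

T, F, F, F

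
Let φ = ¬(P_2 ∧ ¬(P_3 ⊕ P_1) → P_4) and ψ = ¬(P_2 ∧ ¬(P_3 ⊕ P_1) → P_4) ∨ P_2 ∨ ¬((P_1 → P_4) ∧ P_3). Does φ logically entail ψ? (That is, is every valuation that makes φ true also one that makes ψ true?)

yes

P_1  P_2  P_3  P_4  |  φ  ψ
 T    T    T    T   |  F  T
 T    T    T    F   |  T  T
 T    T    F    T   |  F  T
 T    T    F    F   |  F  T
 T    F    T    T   |  F  F
 T    F    T    F   |  F  T
 T    F    F    T   |  F  T
 T    F    F    F   |  F  T
 F    T    T    T   |  F  T
 F    T    T    F   |  F  T
 F    T    F    T   |  F  T
 F    T    F    F   |  T  T
 F    F    T    T   |  F  F
 F    F    T    F   |  F  F
 F    F    F    T   |  F  T
 F    F    F    F   |  F  T
In every row where φ is true, ψ is also true, so φ ⊨ ψ.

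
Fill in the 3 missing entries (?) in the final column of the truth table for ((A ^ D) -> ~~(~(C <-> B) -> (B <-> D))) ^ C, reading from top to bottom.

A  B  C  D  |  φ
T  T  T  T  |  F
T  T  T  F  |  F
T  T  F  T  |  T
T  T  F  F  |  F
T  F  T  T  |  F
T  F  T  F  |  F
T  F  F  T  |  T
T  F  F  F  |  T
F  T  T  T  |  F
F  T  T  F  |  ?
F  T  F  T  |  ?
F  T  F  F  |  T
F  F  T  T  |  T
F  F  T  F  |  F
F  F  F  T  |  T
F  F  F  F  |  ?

F, T, T

Row A=F, B=T, C=T, D=F: ((A ^ D) -> ~~(~(C <-> B) -> (B <-> D))) = T, so the formula = F.
Row A=F, B=T, C=F, D=T: ((A ^ D) -> ~~(~(C <-> B) -> (B <-> D))) = T, so the formula = T.
Row A=F, B=F, C=F, D=F: ((A ^ D) -> ~~(~(C <-> B) -> (B <-> D))) = T, so the formula = T.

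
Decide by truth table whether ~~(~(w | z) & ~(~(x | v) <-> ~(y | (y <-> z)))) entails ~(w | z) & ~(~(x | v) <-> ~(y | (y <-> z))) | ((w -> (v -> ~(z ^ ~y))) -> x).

x | y | z | w | v || φ | ψ
T | T | T | T | T || F | T
T | T | T | T | F || F | T
T | T | T | F | T || F | T
T | T | T | F | F || F | T
T | T | F | T | T || F | T
T | T | F | T | F || F | T
T | T | F | F | T || F | T
T | T | F | F | F || F | T
T | F | T | T | T || F | T
T | F | T | T | F || F | T
T | F | T | F | T || F | T
T | F | T | F | F || F | T
T | F | F | T | T || F | T
T | F | F | T | F || F | T
T | F | F | F | T || F | T
T | F | F | F | F || F | T
F | T | T | T | T || F | T
F | T | T | T | F || F | F
F | T | T | F | T || F | F
F | T | T | F | F || F | F
F | T | F | T | T || F | F
F | T | F | T | F || F | F
F | T | F | F | T || F | F
F | T | F | F | F || T | T
F | F | T | T | T || F | F
F | F | T | T | F || F | F
F | F | T | F | T || F | F
F | F | T | F | F || F | F
F | F | F | T | T || F | T
F | F | F | T | F || F | F
F | F | F | F | T || F | F
F | F | F | F | F || T | T
In every row where φ is true, ψ is also true, so φ ⊨ ψ.

yes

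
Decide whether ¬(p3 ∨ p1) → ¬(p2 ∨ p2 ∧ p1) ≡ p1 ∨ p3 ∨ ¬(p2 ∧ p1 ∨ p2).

p1 | p2 | p3 | φ | ψ
-- | -- | -- | - | -
T  | T  | T  | T | T
T  | T  | F  | T | T
T  | F  | T  | T | T
T  | F  | F  | T | T
F  | T  | T  | T | T
F  | T  | F  | F | F
F  | F  | T  | T | T
F  | F  | F  | T | T
The columns for φ and ψ agree on every row, so they are logically equivalent.

equivalent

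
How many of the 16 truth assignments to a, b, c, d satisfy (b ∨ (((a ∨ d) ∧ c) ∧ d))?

a | b | c | d || (a ∨ d) | ((a ∨ d) ∧ c) | (((a ∨ d) ∧ c) ∧ d) | (b ∨ (((a ∨ d) ∧ c) ∧ d))
F | F | F | F ||    F    |       F       |          F          |             F            
F | F | F | T ||    T    |       F       |          F          |             F            
F | F | T | F ||    F    |       F       |          F          |             F            
F | F | T | T ||    T    |       T       |          T          |             T            
F | T | F | F ||    F    |       F       |          F          |             T            
F | T | F | T ||    T    |       F       |          F          |             T            
F | T | T | F ||    F    |       F       |          F          |             T            
F | T | T | T ||    T    |       T       |          T          |             T            
T | F | F | F ||    T    |       F       |          F          |             F            
T | F | F | T ||    T    |       F       |          F          |             F            
T | F | T | F ||    T    |       T       |          F          |             F            
T | F | T | T ||    T    |       T       |          T          |             T            
T | T | F | F ||    T    |       F       |          F          |             T            
T | T | F | T ||    T    |       F       |          F          |             T            
T | T | T | F ||    T    |       T       |          F          |             T            
T | T | T | T ||    T    |       T       |          T          |             T            
The formula is true on 10 of the 16 rows.

10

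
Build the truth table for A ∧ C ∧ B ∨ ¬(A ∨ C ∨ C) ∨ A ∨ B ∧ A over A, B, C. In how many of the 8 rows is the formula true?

A  B  C  |  (A ∧ C)  ((A ∧ C) ∧ B)  (A ∨ C ∨ C)  ¬(A ∨ C ∨ C)  (B ∧ A)  φ
T  T  T  |     T           T             T            F           T     T
T  T  F  |     F           F             T            F           T     T
T  F  T  |     T           F             T            F           F     T
T  F  F  |     F           F             T            F           F     T
F  T  T  |     F           F             T            F           F     F
F  T  F  |     F           F             F            T           F     T
F  F  T  |     F           F             T            F           F     F
F  F  F  |     F           F             F            T           F     T
The formula is true on 6 of the 8 rows.

6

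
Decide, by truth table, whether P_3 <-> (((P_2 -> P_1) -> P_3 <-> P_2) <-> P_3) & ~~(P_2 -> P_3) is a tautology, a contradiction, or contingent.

P_1  P_2  P_3  |  (P_2 -> P_1)  ((P_2 -> P_1) -> P_3)  (P_2 -> P_3)  ~(P_2 -> P_3)  ~~(P_2 -> P_3)  φ
 F    F    F   |       T                  F                 T              F              T         T
 F    F    T   |       T                  T                 T              F              T         F
 F    T    F   |       F                  T                 F              T              F         T
 F    T    T   |       F                  T                 T              F              T         T
 T    F    F   |       T                  F                 T              F              T         T
 T    F    T   |       T                  T                 T              F              T         F
 T    T    F   |       T                  F                 F              T              F         T
 T    T    T   |       T                  T                 T              F              T         T
6 of 8 rows are T, so the formula is contingent.

contingent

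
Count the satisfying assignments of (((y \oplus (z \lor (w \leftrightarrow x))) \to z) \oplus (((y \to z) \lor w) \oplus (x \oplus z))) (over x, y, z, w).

10

x  y  z  w  |  (w \leftrightarrow x)  (y \to z)  ((y \to z) \lor w)  (x \oplus z)  φ
T  T  T  T  |            T                T              T                F        F
T  T  T  F  |            F                T              T                F        F
T  T  F  T  |            T                F              T                T        T
T  T  F  F  |            F                F              F                T        T
T  F  T  T  |            T                T              T                F        F
T  F  T  F  |            F                T              T                F        F
T  F  F  T  |            T                T              T                T        F
T  F  F  F  |            F                T              T                T        T
F  T  T  T  |            F                T              T                T        T
F  T  T  F  |            T                T              T                T        T
F  T  F  T  |            F                F              T                F        T
F  T  F  F  |            T                F              F                F        T
F  F  T  T  |            F                T              T                T        T
F  F  T  F  |            T                T              T                T        T
F  F  F  T  |            F                T              T                F        F
F  F  F  F  |            T                T              T                F        T
The formula is true on 10 of the 16 rows.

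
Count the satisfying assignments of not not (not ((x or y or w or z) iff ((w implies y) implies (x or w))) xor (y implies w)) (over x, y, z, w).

x | y | z | w || φ
T | T | T | T || T
T | T | T | F || F
T | T | F | T || T
T | T | F | F || F
T | F | T | T || T
T | F | T | F || T
T | F | F | T || T
T | F | F | F || T
F | T | T | T || T
F | T | T | F || T
F | T | F | T || T
F | T | F | F || T
F | F | T | T || T
F | F | T | F || F
F | F | F | T || T
F | F | F | F || T
The formula is true on 13 of the 16 rows.

13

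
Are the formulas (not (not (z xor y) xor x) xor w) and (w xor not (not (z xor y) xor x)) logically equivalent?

equivalent

x  y  z  w  |  φ  ψ
T  T  T  T  |  F  F
T  T  T  F  |  T  T
T  T  F  T  |  T  T
T  T  F  F  |  F  F
T  F  T  T  |  T  T
T  F  T  F  |  F  F
T  F  F  T  |  F  F
T  F  F  F  |  T  T
F  T  T  T  |  T  T
F  T  T  F  |  F  F
F  T  F  T  |  F  F
F  T  F  F  |  T  T
F  F  T  T  |  F  F
F  F  T  F  |  T  T
F  F  F  T  |  T  T
F  F  F  F  |  F  F
The columns for φ and ψ agree on every row, so they are logically equivalent.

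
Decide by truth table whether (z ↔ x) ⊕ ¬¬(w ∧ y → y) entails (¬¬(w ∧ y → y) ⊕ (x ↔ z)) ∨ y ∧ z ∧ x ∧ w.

x | y | z | w | φ | ψ
- | - | - | - | - | -
F | F | F | F | F | F
F | F | F | T | F | F
F | F | T | F | T | T
F | F | T | T | T | T
F | T | F | F | F | F
F | T | F | T | F | F
F | T | T | F | T | T
F | T | T | T | T | T
T | F | F | F | T | T
T | F | F | T | T | T
T | F | T | F | F | F
T | F | T | T | F | F
T | T | F | F | T | T
T | T | F | T | T | T
T | T | T | F | F | F
T | T | T | T | F | T
In every row where φ is true, ψ is also true, so φ ⊨ ψ.

yes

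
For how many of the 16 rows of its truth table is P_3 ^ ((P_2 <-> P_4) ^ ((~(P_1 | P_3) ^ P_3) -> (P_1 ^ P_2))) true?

8

P_1  P_2  P_3  P_4     (P_2 <-> P_4)  (P_1 | P_3)  ~(P_1 | P_3)  (~(P_1 | P_3) ^ P_3)  (P_1 ^ P_2)  φ
 1    1    1    1            1             1            0                 1                 0       0
 1    1    1    0            0             1            0                 1                 0       1
 1    1    0    1            1             1            0                 0                 0       0
 1    1    0    0            0             1            0                 0                 0       1
 1    0    1    1            0             1            0                 1                 1       0
 1    0    1    0            1             1            0                 1                 1       1
 1    0    0    1            0             1            0                 0                 1       1
 1    0    0    0            1             1            0                 0                 1       0
 0    1    1    1            1             1            0                 1                 1       1
 0    1    1    0            0             1            0                 1                 1       0
 0    1    0    1            1             0            1                 1                 1       0
 0    1    0    0            0             0            1                 1                 1       1
 0    0    1    1            0             1            0                 1                 0       1
 0    0    1    0            1             1            0                 1                 0       0
 0    0    0    1            0             0            1                 1                 0       0
 0    0    0    0            1             0            1                 1                 0       1
The formula is true on 8 of the 16 rows.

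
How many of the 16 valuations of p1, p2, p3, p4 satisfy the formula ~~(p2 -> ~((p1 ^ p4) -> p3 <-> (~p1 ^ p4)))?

10

  p1  |   p2  |   p3  |   p4  | (p1 ^ p4) | ((p1 ^ p4) -> p3) |  ~p1  | (~p1 ^ p4) |   φ  
----- | ----- | ----- | ----- | --------- | ----------------- | ----- | ---------- | -----
False | False | False | False |   False   |        True       |  True |    True    |  True
False | False | False |  True |    True   |       False       |  True |   False    |  True
False | False |  True | False |   False   |        True       |  True |    True    |  True
False | False |  True |  True |    True   |        True       |  True |   False    |  True
False |  True | False | False |   False   |        True       |  True |    True    | False
False |  True | False |  True |    True   |       False       |  True |   False    | False
False |  True |  True | False |   False   |        True       |  True |    True    | False
False |  True |  True |  True |    True   |        True       |  True |   False    |  True
 True | False | False | False |    True   |       False       | False |   False    |  True
 True | False | False |  True |   False   |        True       | False |    True    |  True
 True | False |  True | False |    True   |        True       | False |   False    |  True
 True | False |  True |  True |   False   |        True       | False |    True    |  True
 True |  True | False | False |    True   |       False       | False |   False    | False
 True |  True | False |  True |   False   |        True       | False |    True    | False
 True |  True |  True | False |    True   |        True       | False |   False    |  True
 True |  True |  True |  True |   False   |        True       | False |    True    | False
The formula is true on 10 of the 16 rows.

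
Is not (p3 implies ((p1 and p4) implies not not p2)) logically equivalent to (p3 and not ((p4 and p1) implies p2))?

equivalent

p1  p2  p3  p4  |  φ  ψ
1   1   1   1   |  0  0
1   1   1   0   |  0  0
1   1   0   1   |  0  0
1   1   0   0   |  0  0
1   0   1   1   |  1  1
1   0   1   0   |  0  0
1   0   0   1   |  0  0
1   0   0   0   |  0  0
0   1   1   1   |  0  0
0   1   1   0   |  0  0
0   1   0   1   |  0  0
0   1   0   0   |  0  0
0   0   1   1   |  0  0
0   0   1   0   |  0  0
0   0   0   1   |  0  0
0   0   0   0   |  0  0
The columns for φ and ψ agree on every row, so they are logically equivalent.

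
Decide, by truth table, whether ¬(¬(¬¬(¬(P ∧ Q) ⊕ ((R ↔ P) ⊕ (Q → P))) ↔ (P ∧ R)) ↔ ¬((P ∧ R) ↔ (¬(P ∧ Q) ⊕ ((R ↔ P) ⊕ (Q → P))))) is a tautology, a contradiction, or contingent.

contradiction

P | Q | R || (P ∧ Q) | ¬(P ∧ Q) | (R ↔ P) | (Q → P) | ((R ↔ P) ⊕ (Q → P)) | (P ∧ R) | φ
0 | 0 | 0 ||    0    |    1     |    1    |    1    |          0          |    0    | 0
0 | 0 | 1 ||    0    |    1     |    0    |    1    |          1          |    0    | 0
0 | 1 | 0 ||    0    |    1     |    1    |    0    |          1          |    0    | 0
0 | 1 | 1 ||    0    |    1     |    0    |    0    |          0          |    0    | 0
1 | 0 | 0 ||    0    |    1     |    0    |    1    |          1          |    0    | 0
1 | 0 | 1 ||    0    |    1     |    1    |    1    |          0          |    1    | 0
1 | 1 | 0 ||    1    |    0     |    0    |    1    |          1          |    0    | 0
1 | 1 | 1 ||    1    |    0     |    1    |    1    |          0          |    1    | 0
Every row is 0, so the formula is a contradiction.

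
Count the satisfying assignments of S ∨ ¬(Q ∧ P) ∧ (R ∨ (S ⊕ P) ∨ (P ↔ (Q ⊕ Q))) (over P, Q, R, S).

P | Q | R | S | (Q ∧ P) | ¬(Q ∧ P) | (S ⊕ P) | (Q ⊕ Q) | (P ↔ (Q ⊕ Q)) | φ
- | - | - | - | ------- | -------- | ------- | ------- | ------------- | -
1 | 1 | 1 | 1 |    1    |    0     |    0    |    0    |       0       | 1
1 | 1 | 1 | 0 |    1    |    0     |    1    |    0    |       0       | 0
1 | 1 | 0 | 1 |    1    |    0     |    0    |    0    |       0       | 1
1 | 1 | 0 | 0 |    1    |    0     |    1    |    0    |       0       | 0
1 | 0 | 1 | 1 |    0    |    1     |    0    |    0    |       0       | 1
1 | 0 | 1 | 0 |    0    |    1     |    1    |    0    |       0       | 1
1 | 0 | 0 | 1 |    0    |    1     |    0    |    0    |       0       | 1
1 | 0 | 0 | 0 |    0    |    1     |    1    |    0    |       0       | 1
0 | 1 | 1 | 1 |    0    |    1     |    1    |    0    |       1       | 1
0 | 1 | 1 | 0 |    0    |    1     |    0    |    0    |       1       | 1
0 | 1 | 0 | 1 |    0    |    1     |    1    |    0    |       1       | 1
0 | 1 | 0 | 0 |    0    |    1     |    0    |    0    |       1       | 1
0 | 0 | 1 | 1 |    0    |    1     |    1    |    0    |       1       | 1
0 | 0 | 1 | 0 |    0    |    1     |    0    |    0    |       1       | 1
0 | 0 | 0 | 1 |    0    |    1     |    1    |    0    |       1       | 1
0 | 0 | 0 | 0 |    0    |    1     |    0    |    0    |       1       | 1
The formula is true on 14 of the 16 rows.

14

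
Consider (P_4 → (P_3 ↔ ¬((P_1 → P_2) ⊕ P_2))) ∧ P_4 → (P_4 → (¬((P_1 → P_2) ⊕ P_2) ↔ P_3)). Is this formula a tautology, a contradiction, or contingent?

tautology

P_1  P_2  P_3  P_4  |  (P_1 → P_2)  ((P_1 → P_2) ⊕ P_2)  ¬((P_1 → P_2) ⊕ P_2)  (P_3 ↔ ¬((P_1 → P_2) ⊕ P_2))  (¬((P_1 → P_2) ⊕ P_2) ↔ P_3)  φ
 T    T    T    T   |       T                F                    T                         T                             T                T
 T    T    T    F   |       T                F                    T                         T                             T                T
 T    T    F    T   |       T                F                    T                         F                             F                T
 T    T    F    F   |       T                F                    T                         F                             F                T
 T    F    T    T   |       F                F                    T                         T                             T                T
 T    F    T    F   |       F                F                    T                         T                             T                T
 T    F    F    T   |       F                F                    T                         F                             F                T
 T    F    F    F   |       F                F                    T                         F                             F                T
 F    T    T    T   |       T                F                    T                         T                             T                T
 F    T    T    F   |       T                F                    T                         T                             T                T
 F    T    F    T   |       T                F                    T                         F                             F                T
 F    T    F    F   |       T                F                    T                         F                             F                T
 F    F    T    T   |       T                T                    F                         F                             F                T
 F    F    T    F   |       T                T                    F                         F                             F                T
 F    F    F    T   |       T                T                    F                         T                             T                T
 F    F    F    F   |       T                T                    F                         T                             T                T
Every row is T, so the formula is a tautology.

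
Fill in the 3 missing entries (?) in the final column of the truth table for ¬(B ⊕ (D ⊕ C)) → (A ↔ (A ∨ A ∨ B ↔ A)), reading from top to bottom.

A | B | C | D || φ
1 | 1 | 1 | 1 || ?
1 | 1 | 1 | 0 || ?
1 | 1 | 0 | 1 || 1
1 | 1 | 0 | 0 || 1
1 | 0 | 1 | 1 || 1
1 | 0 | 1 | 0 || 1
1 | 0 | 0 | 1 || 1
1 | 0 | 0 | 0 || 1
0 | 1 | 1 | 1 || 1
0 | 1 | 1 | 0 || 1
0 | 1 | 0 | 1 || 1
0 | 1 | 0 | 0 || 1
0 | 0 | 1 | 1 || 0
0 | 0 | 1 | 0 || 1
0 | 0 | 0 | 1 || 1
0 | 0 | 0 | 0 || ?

1, 1, 0

Row A=1, B=1, C=1, D=1: ¬(B ⊕ (D ⊕ C)) = 0, (A ↔ (A ∨ A ∨ B ↔ A)) = 1, so the formula = 1.
Row A=1, B=1, C=1, D=0: ¬(B ⊕ (D ⊕ C)) = 1, (A ↔ (A ∨ A ∨ B ↔ A)) = 1, so the formula = 1.
Row A=0, B=0, C=0, D=0: ¬(B ⊕ (D ⊕ C)) = 1, (A ↔ (A ∨ A ∨ B ↔ A)) = 0, so the formula = 0.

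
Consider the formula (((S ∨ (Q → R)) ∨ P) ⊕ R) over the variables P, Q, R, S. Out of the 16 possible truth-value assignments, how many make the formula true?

7

P | Q | R | S || (Q → R) | (S ∨ (Q → R)) | ((S ∨ (Q → R)) ∨ P) | (((S ∨ (Q → R)) ∨ P) ⊕ R)
T | T | T | T ||    T    |       T       |          T          |             F            
T | T | T | F ||    T    |       T       |          T          |             F            
T | T | F | T ||    F    |       T       |          T          |             T            
T | T | F | F ||    F    |       F       |          T          |             T            
T | F | T | T ||    T    |       T       |          T          |             F            
T | F | T | F ||    T    |       T       |          T          |             F            
T | F | F | T ||    T    |       T       |          T          |             T            
T | F | F | F ||    T    |       T       |          T          |             T            
F | T | T | T ||    T    |       T       |          T          |             F            
F | T | T | F ||    T    |       T       |          T          |             F            
F | T | F | T ||    F    |       T       |          T          |             T            
F | T | F | F ||    F    |       F       |          F          |             F            
F | F | T | T ||    T    |       T       |          T          |             F            
F | F | T | F ||    T    |       T       |          T          |             F            
F | F | F | T ||    T    |       T       |          T          |             T            
F | F | F | F ||    T    |       T       |          T          |             T            
The formula is true on 7 of the 16 rows.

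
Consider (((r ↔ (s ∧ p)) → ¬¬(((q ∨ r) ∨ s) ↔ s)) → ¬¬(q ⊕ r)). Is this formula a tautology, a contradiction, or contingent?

contingent

p | q | r | s | φ
- | - | - | - | -
F | F | F | F | F
F | F | F | T | F
F | F | T | F | T
F | F | T | T | T
F | T | F | F | T
F | T | F | T | T
F | T | T | F | F
F | T | T | T | F
T | F | F | F | F
T | F | F | T | F
T | F | T | F | T
T | F | T | T | T
T | T | F | F | T
T | T | F | T | T
T | T | T | F | F
T | T | T | T | F
8 of 16 rows are T, so the formula is contingent.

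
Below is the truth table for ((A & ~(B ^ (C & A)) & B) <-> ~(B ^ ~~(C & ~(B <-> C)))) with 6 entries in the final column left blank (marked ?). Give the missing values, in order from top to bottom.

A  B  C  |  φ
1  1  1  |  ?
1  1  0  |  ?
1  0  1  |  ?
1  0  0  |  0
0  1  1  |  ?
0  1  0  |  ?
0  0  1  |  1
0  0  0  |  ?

0, 1, 1, 1, 1, 0

Row A=1, B=1, C=1: (A & ~(B ^ (C & A)) & B) = 1, ~(B ^ ~~(C & ~(B <-> C))) = 0, so the formula = 0.
Row A=1, B=1, C=0: (A & ~(B ^ (C & A)) & B) = 0, ~(B ^ ~~(C & ~(B <-> C))) = 0, so the formula = 1.
Row A=1, B=0, C=1: (A & ~(B ^ (C & A)) & B) = 0, ~(B ^ ~~(C & ~(B <-> C))) = 0, so the formula = 1.
Row A=0, B=1, C=1: (A & ~(B ^ (C & A)) & B) = 0, ~(B ^ ~~(C & ~(B <-> C))) = 0, so the formula = 1.
Row A=0, B=1, C=0: (A & ~(B ^ (C & A)) & B) = 0, ~(B ^ ~~(C & ~(B <-> C))) = 0, so the formula = 1.
Row A=0, B=0, C=0: (A & ~(B ^ (C & A)) & B) = 0, ~(B ^ ~~(C & ~(B <-> C))) = 1, so the formula = 0.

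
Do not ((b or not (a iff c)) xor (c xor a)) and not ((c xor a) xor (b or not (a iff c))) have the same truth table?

a | b | c | φ | ψ
- | - | - | - | -
T | T | T | F | F
T | T | F | T | T
T | F | T | T | T
T | F | F | T | T
F | T | T | T | T
F | T | F | F | F
F | F | T | T | T
F | F | F | T | T
The columns for φ and ψ agree on every row, so they are logically equivalent.

equivalent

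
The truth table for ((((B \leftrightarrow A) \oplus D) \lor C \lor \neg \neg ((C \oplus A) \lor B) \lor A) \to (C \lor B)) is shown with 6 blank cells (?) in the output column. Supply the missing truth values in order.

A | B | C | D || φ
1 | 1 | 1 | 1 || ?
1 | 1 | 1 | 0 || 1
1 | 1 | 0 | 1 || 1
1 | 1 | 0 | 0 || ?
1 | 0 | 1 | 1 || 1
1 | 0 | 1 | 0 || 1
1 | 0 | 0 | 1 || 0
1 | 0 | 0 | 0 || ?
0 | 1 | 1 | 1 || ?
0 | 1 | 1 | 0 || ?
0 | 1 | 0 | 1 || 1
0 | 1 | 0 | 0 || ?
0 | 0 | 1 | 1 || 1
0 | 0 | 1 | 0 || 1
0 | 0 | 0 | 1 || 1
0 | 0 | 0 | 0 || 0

1, 1, 0, 1, 1, 1

Row A=1, B=1, C=1, D=1: (((B \leftrightarrow A) \oplus D) \lor C \lor \neg \neg ((C \oplus A) \lor B) \lor A) = 1, (C \lor B) = 1, so the formula = 1.
Row A=1, B=1, C=0, D=0: (((B \leftrightarrow A) \oplus D) \lor C \lor \neg \neg ((C \oplus A) \lor B) \lor A) = 1, (C \lor B) = 1, so the formula = 1.
Row A=1, B=0, C=0, D=0: (((B \leftrightarrow A) \oplus D) \lor C \lor \neg \neg ((C \oplus A) \lor B) \lor A) = 1, (C \lor B) = 0, so the formula = 0.
Row A=0, B=1, C=1, D=1: (((B \leftrightarrow A) \oplus D) \lor C \lor \neg \neg ((C \oplus A) \lor B) \lor A) = 1, (C \lor B) = 1, so the formula = 1.
Row A=0, B=1, C=1, D=0: (((B \leftrightarrow A) \oplus D) \lor C \lor \neg \neg ((C \oplus A) \lor B) \lor A) = 1, (C \lor B) = 1, so the formula = 1.
Row A=0, B=1, C=0, D=0: (((B \leftrightarrow A) \oplus D) \lor C \lor \neg \neg ((C \oplus A) \lor B) \lor A) = 1, (C \lor B) = 1, so the formula = 1.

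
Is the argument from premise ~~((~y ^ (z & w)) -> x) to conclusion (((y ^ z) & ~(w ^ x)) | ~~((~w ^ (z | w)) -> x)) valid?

no

x  y  z  w  |  φ  ψ
T  T  T  T  |  T  T
T  T  T  F  |  T  T
T  T  F  T  |  T  T
T  T  F  F  |  T  T
T  F  T  T  |  T  T
T  F  T  F  |  T  T
T  F  F  T  |  T  T
T  F  F  F  |  T  T
F  T  T  T  |  F  F
F  T  T  F  |  T  T
F  T  F  T  |  T  F
F  T  F  F  |  T  T
F  F  T  T  |  T  F
F  F  T  F  |  F  T
F  F  F  T  |  F  F
F  F  F  F  |  F  F
At x=F, y=T, z=F, w=T we have φ true but ψ false, so φ does not entail ψ.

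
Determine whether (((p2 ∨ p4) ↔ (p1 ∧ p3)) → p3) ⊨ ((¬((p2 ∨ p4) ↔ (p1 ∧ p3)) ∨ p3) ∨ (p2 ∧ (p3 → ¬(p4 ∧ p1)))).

p1 | p2 | p3 | p4 | φ | ψ
-- | -- | -- | -- | - | -
T  | T  | T  | T  | T | T
T  | T  | T  | F  | T | T
T  | T  | F  | T  | T | T
T  | T  | F  | F  | T | T
T  | F  | T  | T  | T | T
T  | F  | T  | F  | T | T
T  | F  | F  | T  | T | T
T  | F  | F  | F  | F | F
F  | T  | T  | T  | T | T
F  | T  | T  | F  | T | T
F  | T  | F  | T  | T | T
F  | T  | F  | F  | T | T
F  | F  | T  | T  | T | T
F  | F  | T  | F  | T | T
F  | F  | F  | T  | T | T
F  | F  | F  | F  | F | F
In every row where φ is true, ψ is also true, so φ ⊨ ψ.

yes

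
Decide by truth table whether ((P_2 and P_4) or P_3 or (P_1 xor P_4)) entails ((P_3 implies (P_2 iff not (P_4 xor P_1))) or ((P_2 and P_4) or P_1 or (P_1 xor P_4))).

no

 P_1  |  P_2  |  P_3  |  P_4  |   φ   |   ψ  
----- | ----- | ----- | ----- | ----- | -----
False | False | False | False | False |  True
False | False | False |  True |  True |  True
False | False |  True | False |  True | False
False | False |  True |  True |  True |  True
False |  True | False | False | False |  True
False |  True | False |  True |  True |  True
False |  True |  True | False |  True |  True
False |  True |  True |  True |  True |  True
 True | False | False | False |  True |  True
 True | False | False |  True | False |  True
 True | False |  True | False |  True |  True
 True | False |  True |  True |  True |  True
 True |  True | False | False |  True |  True
 True |  True | False |  True |  True |  True
 True |  True |  True | False |  True |  True
 True |  True |  True |  True |  True |  True
At P_1=False, P_2=False, P_3=True, P_4=False we have φ true but ψ false, so φ does not entail ψ.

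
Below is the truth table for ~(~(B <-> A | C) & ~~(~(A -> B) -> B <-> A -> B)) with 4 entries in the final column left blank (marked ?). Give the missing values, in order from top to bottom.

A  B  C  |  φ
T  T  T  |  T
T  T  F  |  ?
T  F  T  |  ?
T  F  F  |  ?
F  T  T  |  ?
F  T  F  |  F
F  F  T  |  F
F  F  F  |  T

T, F, F, T

Row A=T, B=T, C=F: ~(B <-> A | C) = F, ~~(~(A -> B) -> B <-> A -> B) = T, (~(B <-> A | C) & ~~(~(A -> B) -> B <-> A -> B)) = F, so the formula = T.
Row A=T, B=F, C=T: ~(B <-> A | C) = T, ~~(~(A -> B) -> B <-> A -> B) = T, (~(B <-> A | C) & ~~(~(A -> B) -> B <-> A -> B)) = T, so the formula = F.
Row A=T, B=F, C=F: ~(B <-> A | C) = T, ~~(~(A -> B) -> B <-> A -> B) = T, (~(B <-> A | C) & ~~(~(A -> B) -> B <-> A -> B)) = T, so the formula = F.
Row A=F, B=T, C=T: ~(B <-> A | C) = F, ~~(~(A -> B) -> B <-> A -> B) = T, (~(B <-> A | C) & ~~(~(A -> B) -> B <-> A -> B)) = F, so the formula = T.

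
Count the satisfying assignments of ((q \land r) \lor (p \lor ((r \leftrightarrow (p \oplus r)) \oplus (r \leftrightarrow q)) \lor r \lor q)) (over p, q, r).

  p      q      r    |  (q \land r)  (p \oplus r)  (r \leftrightarrow q)    φ  
False  False  False  |     False        False               True          False
False  False   True  |     False         True              False           True
False   True  False  |     False        False              False           True
False   True   True  |      True         True               True           True
 True  False  False  |     False         True               True           True
 True  False   True  |     False        False              False           True
 True   True  False  |     False         True              False           True
 True   True   True  |      True        False               True           True
The formula is true on 7 of the 8 rows.

7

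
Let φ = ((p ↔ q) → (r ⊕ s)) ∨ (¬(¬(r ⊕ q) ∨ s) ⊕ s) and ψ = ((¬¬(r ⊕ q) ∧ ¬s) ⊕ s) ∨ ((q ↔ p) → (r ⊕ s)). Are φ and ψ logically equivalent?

equivalent

  p   |   q   |   r   |   s   ||   φ   |   ψ  
False | False | False | False || False | False
False | False | False |  True ||  True |  True
False | False |  True | False ||  True |  True
False | False |  True |  True ||  True |  True
False |  True | False | False ||  True |  True
False |  True | False |  True ||  True |  True
False |  True |  True | False ||  True |  True
False |  True |  True |  True ||  True |  True
 True | False | False | False ||  True |  True
 True | False | False |  True ||  True |  True
 True | False |  True | False ||  True |  True
 True | False |  True |  True ||  True |  True
 True |  True | False | False ||  True |  True
 True |  True | False |  True ||  True |  True
 True |  True |  True | False ||  True |  True
 True |  True |  True |  True ||  True |  True
The columns for φ and ψ agree on every row, so they are logically equivalent.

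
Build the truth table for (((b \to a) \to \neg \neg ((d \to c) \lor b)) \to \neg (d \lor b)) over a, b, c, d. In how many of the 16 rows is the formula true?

a  b  c  d  |  φ
T  T  T  T  |  F
T  T  T  F  |  F
T  T  F  T  |  F
T  T  F  F  |  F
T  F  T  T  |  F
T  F  T  F  |  T
T  F  F  T  |  T
T  F  F  F  |  T
F  T  T  T  |  F
F  T  T  F  |  F
F  T  F  T  |  F
F  T  F  F  |  F
F  F  T  T  |  F
F  F  T  F  |  T
F  F  F  T  |  T
F  F  F  F  |  T
The formula is true on 6 of the 16 rows.

6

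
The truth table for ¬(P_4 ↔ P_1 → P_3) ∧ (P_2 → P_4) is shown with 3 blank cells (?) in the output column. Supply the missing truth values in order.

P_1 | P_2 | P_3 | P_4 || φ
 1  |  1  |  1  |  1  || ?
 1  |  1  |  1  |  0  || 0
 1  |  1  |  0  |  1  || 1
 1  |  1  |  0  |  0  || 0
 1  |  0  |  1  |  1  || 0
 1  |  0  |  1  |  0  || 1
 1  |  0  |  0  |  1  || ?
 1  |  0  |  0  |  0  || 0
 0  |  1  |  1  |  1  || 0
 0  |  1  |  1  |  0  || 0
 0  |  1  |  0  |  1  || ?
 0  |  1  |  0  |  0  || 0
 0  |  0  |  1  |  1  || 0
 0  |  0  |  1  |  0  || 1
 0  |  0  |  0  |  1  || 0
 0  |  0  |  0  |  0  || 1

Row P_1=1, P_2=1, P_3=1, P_4=1: ¬(P_4 ↔ P_1 → P_3) = 0, (P_2 → P_4) = 1, so the formula = 0.
Row P_1=1, P_2=0, P_3=0, P_4=1: ¬(P_4 ↔ P_1 → P_3) = 1, (P_2 → P_4) = 1, so the formula = 1.
Row P_1=0, P_2=1, P_3=0, P_4=1: ¬(P_4 ↔ P_1 → P_3) = 0, (P_2 → P_4) = 1, so the formula = 0.

0, 1, 0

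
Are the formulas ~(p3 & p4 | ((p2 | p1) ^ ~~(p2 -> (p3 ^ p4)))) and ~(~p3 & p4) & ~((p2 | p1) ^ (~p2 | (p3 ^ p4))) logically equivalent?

not equivalent

p1 | p2 | p3 | p4 | φ | ψ
-- | -- | -- | -- | - | -
F  | F  | F  | F  | F | F
F  | F  | F  | T  | F | F
F  | F  | T  | F  | F | F
F  | F  | T  | T  | F | F
F  | T  | F  | F  | F | F
F  | T  | F  | T  | T | F
F  | T  | T  | F  | T | T
F  | T  | T  | T  | F | F
T  | F  | F  | F  | T | T
T  | F  | F  | T  | T | F
T  | F  | T  | F  | T | T
T  | F  | T  | T  | F | T
T  | T  | F  | F  | F | F
T  | T  | F  | T  | T | F
T  | T  | T  | F  | T | T
T  | T  | T  | T  | F | F
The columns differ at p1=F, p2=T, p3=F, p4=T (φ=T, ψ=F), so they are not equivalent.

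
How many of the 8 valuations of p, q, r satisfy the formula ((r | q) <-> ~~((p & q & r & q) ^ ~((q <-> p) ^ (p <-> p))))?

3

p | q | r || φ
T | T | T || F
T | T | F || T
T | F | T || F
T | F | F || T
F | T | T || F
F | T | F || F
F | F | T || T
F | F | F || F
The formula is true on 3 of the 8 rows.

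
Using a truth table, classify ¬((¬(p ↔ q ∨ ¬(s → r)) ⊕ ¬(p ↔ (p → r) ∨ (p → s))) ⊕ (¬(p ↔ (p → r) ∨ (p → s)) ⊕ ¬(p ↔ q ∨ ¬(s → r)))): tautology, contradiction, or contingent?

p  q  r  s  |  (s → r)  ¬(s → r)  (q ∨ ¬(s → r))  (p ↔ (q ∨ ¬(s → r)))  ¬(p ↔ (q ∨ ¬(s → r)))  (p → r)  (p → s)  ((p → r) ∨ (p → s))  (p ↔ ((p → r) ∨ (p → s)))  ¬(p ↔ ((p → r) ∨ (p → s)))  φ
1  1  1  1  |     1        0            1                  1                      0               1        1              1                       1                          0               1
1  1  1  0  |     1        0            1                  1                      0               1        0              1                       1                          0               1
1  1  0  1  |     0        1            1                  1                      0               0        1              1                       1                          0               1
1  1  0  0  |     1        0            1                  1                      0               0        0              0                       0                          1               1
1  0  1  1  |     1        0            0                  0                      1               1        1              1                       1                          0               1
1  0  1  0  |     1        0            0                  0                      1               1        0              1                       1                          0               1
1  0  0  1  |     0        1            1                  1                      0               0        1              1                       1                          0               1
1  0  0  0  |     1        0            0                  0                      1               0        0              0                       0                          1               1
0  1  1  1  |     1        0            1                  0                      1               1        1              1                       0                          1               1
0  1  1  0  |     1        0            1                  0                      1               1        1              1                       0                          1               1
0  1  0  1  |     0        1            1                  0                      1               1        1              1                       0                          1               1
0  1  0  0  |     1        0            1                  0                      1               1        1              1                       0                          1               1
0  0  1  1  |     1        0            0                  1                      0               1        1              1                       0                          1               1
0  0  1  0  |     1        0            0                  1                      0               1        1              1                       0                          1               1
0  0  0  1  |     0        1            1                  0                      1               1        1              1                       0                          1               1
0  0  0  0  |     1        0            0                  1                      0               1        1              1                       0                          1               1
Every row is 1, so the formula is a tautology.

tautology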